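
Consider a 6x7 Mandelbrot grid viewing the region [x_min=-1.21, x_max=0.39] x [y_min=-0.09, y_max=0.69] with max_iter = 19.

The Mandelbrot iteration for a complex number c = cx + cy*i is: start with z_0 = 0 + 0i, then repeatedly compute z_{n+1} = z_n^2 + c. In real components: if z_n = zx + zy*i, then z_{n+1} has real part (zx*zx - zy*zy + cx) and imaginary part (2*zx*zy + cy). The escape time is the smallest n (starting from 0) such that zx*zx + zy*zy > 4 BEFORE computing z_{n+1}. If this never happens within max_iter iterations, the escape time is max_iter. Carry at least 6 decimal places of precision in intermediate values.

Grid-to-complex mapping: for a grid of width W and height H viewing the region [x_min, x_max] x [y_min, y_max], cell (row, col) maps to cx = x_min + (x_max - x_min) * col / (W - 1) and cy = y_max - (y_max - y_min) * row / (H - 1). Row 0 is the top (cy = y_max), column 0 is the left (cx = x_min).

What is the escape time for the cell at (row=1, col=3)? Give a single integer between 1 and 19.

Answer: 19

Derivation:
z_0 = 0 + 0i, c = -0.2500 + 0.5600i
Iter 1: z = -0.2500 + 0.5600i, |z|^2 = 0.3761
Iter 2: z = -0.5011 + 0.2800i, |z|^2 = 0.3295
Iter 3: z = -0.0773 + 0.2794i, |z|^2 = 0.0840
Iter 4: z = -0.3221 + 0.5168i, |z|^2 = 0.3708
Iter 5: z = -0.4134 + 0.2271i, |z|^2 = 0.2224
Iter 6: z = -0.1307 + 0.3723i, |z|^2 = 0.1557
Iter 7: z = -0.3715 + 0.4627i, |z|^2 = 0.3521
Iter 8: z = -0.3261 + 0.2162i, |z|^2 = 0.1531
Iter 9: z = -0.1904 + 0.4190i, |z|^2 = 0.2118
Iter 10: z = -0.3893 + 0.4004i, |z|^2 = 0.3119
Iter 11: z = -0.2588 + 0.2482i, |z|^2 = 0.1286
Iter 12: z = -0.2447 + 0.4315i, |z|^2 = 0.2461
Iter 13: z = -0.3763 + 0.3489i, |z|^2 = 0.2633
Iter 14: z = -0.2301 + 0.2974i, |z|^2 = 0.1414
Iter 15: z = -0.2855 + 0.4232i, |z|^2 = 0.2606
Iter 16: z = -0.3475 + 0.3184i, |z|^2 = 0.2221
Iter 17: z = -0.2306 + 0.3387i, |z|^2 = 0.1679
Iter 18: z = -0.3116 + 0.4038i, |z|^2 = 0.2601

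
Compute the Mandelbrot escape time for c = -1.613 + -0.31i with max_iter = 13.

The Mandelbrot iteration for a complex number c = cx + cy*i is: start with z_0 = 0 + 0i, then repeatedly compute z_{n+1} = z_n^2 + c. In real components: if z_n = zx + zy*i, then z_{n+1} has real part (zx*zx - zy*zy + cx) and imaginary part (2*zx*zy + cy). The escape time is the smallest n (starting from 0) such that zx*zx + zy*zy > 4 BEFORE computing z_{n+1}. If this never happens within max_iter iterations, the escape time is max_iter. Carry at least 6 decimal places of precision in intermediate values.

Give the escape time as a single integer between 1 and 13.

z_0 = 0 + 0i, c = -1.6130 + -0.3100i
Iter 1: z = -1.6130 + -0.3100i, |z|^2 = 2.6979
Iter 2: z = 0.8927 + 0.6901i, |z|^2 = 1.2730
Iter 3: z = -1.2923 + 0.9220i, |z|^2 = 2.5202
Iter 4: z = -0.7930 + -2.6930i, |z|^2 = 7.8812
Escaped at iteration 4

Answer: 4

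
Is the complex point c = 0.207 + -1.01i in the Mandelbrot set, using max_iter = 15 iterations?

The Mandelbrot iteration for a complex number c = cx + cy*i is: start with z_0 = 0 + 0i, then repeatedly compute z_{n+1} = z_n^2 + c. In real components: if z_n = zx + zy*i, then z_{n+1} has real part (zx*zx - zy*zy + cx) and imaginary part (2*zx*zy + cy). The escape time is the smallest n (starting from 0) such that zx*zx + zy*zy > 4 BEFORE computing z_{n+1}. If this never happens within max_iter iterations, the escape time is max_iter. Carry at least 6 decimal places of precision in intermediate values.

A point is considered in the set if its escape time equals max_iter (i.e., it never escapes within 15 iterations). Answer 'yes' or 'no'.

z_0 = 0 + 0i, c = 0.2070 + -1.0100i
Iter 1: z = 0.2070 + -1.0100i, |z|^2 = 1.0629
Iter 2: z = -0.7703 + -1.4281i, |z|^2 = 2.6329
Iter 3: z = -1.2393 + 1.1901i, |z|^2 = 2.9521
Iter 4: z = 0.3266 + -3.9597i, |z|^2 = 15.7856
Escaped at iteration 4

Answer: no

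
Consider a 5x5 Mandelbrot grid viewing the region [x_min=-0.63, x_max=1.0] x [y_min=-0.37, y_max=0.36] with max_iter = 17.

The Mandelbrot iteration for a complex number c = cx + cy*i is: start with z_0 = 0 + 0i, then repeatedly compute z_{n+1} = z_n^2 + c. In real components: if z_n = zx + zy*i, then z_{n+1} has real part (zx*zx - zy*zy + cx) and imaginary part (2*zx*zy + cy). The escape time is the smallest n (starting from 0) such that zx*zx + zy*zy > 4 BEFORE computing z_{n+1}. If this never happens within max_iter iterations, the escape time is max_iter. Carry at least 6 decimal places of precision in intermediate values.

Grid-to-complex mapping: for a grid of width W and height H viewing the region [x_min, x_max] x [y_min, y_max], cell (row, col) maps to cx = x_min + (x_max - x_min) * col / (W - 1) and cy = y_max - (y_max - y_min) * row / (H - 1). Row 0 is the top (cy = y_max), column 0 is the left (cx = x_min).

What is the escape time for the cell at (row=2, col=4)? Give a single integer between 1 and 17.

z_0 = 0 + 0i, c = 1.0000 + -0.0050i
Iter 1: z = 1.0000 + -0.0050i, |z|^2 = 1.0000
Iter 2: z = 2.0000 + -0.0150i, |z|^2 = 4.0001
Escaped at iteration 2

Answer: 2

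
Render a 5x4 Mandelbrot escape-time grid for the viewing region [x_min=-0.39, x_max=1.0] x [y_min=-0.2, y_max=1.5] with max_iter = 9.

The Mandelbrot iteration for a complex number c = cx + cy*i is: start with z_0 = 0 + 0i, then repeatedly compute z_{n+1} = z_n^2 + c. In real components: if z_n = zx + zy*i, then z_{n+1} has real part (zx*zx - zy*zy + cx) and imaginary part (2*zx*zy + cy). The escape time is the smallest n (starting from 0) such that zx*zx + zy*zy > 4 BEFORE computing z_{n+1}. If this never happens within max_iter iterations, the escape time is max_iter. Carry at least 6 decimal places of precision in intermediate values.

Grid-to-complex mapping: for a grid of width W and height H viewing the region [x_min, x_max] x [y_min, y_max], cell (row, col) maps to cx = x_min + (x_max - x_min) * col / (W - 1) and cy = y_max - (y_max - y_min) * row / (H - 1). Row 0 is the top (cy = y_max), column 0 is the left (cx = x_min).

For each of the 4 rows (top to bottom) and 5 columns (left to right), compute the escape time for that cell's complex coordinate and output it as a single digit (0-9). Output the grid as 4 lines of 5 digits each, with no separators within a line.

(row=0, col=0): c = -0.3900 + 1.5000i → escape time 2
(row=0, col=1): c = -0.0425 + 1.5000i → escape time 2
(row=0, col=2): c = 0.3050 + 1.5000i → escape time 2
(row=0, col=3): c = 0.6525 + 1.5000i → escape time 2
(row=0, col=4): c = 1.0000 + 1.5000i → escape time 2
(row=1, col=0): c = -0.3900 + 0.9333i → escape time 5
(row=1, col=1): c = -0.0425 + 0.9333i → escape time 9
(row=1, col=2): c = 0.3050 + 0.9333i → escape time 4
(row=1, col=3): c = 0.6525 + 0.9333i → escape time 2
(row=1, col=4): c = 1.0000 + 0.9333i → escape time 2
(row=2, col=0): c = -0.3900 + 0.3667i → escape time 9
(row=2, col=1): c = -0.0425 + 0.3667i → escape time 9
(row=2, col=2): c = 0.3050 + 0.3667i → escape time 9
(row=2, col=3): c = 0.6525 + 0.3667i → escape time 3
(row=2, col=4): c = 1.0000 + 0.3667i → escape time 2
(row=3, col=0): c = -0.3900 + -0.2000i → escape time 9
(row=3, col=1): c = -0.0425 + -0.2000i → escape time 9
(row=3, col=2): c = 0.3050 + -0.2000i → escape time 9
(row=3, col=3): c = 0.6525 + -0.2000i → escape time 4
(row=3, col=4): c = 1.0000 + -0.2000i → escape time 2

Answer: 22222
59422
99932
99942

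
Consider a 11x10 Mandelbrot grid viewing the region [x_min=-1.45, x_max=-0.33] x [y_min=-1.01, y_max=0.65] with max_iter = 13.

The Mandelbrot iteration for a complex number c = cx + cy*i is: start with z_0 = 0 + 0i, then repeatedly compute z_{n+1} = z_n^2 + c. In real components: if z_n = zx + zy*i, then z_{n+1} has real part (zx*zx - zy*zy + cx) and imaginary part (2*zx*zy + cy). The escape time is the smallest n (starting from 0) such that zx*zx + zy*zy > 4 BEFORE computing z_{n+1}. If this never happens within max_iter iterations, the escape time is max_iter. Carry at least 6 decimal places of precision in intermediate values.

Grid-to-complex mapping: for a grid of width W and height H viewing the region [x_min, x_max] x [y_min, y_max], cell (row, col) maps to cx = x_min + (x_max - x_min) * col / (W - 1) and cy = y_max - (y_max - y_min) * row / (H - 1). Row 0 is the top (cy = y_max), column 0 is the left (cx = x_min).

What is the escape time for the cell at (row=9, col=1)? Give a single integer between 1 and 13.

Answer: 3

Derivation:
z_0 = 0 + 0i, c = -1.3380 + -1.0100i
Iter 1: z = -1.3380 + -1.0100i, |z|^2 = 2.8103
Iter 2: z = -0.5679 + 1.6928i, |z|^2 = 3.1879
Iter 3: z = -3.8810 + -2.9325i, |z|^2 = 23.6615
Escaped at iteration 3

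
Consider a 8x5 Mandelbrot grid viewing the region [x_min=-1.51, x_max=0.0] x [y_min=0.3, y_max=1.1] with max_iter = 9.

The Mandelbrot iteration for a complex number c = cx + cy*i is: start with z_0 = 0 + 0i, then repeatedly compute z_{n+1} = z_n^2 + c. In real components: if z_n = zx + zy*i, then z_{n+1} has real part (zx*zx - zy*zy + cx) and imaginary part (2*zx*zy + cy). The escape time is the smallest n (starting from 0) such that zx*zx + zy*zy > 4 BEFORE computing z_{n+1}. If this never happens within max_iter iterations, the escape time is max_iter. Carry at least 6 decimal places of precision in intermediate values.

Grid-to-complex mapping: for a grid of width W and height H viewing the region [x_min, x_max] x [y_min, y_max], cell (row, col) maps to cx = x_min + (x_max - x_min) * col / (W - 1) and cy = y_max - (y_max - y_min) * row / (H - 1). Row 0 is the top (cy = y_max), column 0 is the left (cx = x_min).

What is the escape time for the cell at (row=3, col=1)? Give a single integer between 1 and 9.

z_0 = 0 + 0i, c = -1.2943 + 0.5000i
Iter 1: z = -1.2943 + 0.5000i, |z|^2 = 1.9252
Iter 2: z = 0.1309 + -0.7943i, |z|^2 = 0.6480
Iter 3: z = -1.9080 + 0.2921i, |z|^2 = 3.7259
Iter 4: z = 2.2610 + -0.6146i, |z|^2 = 5.4900
Escaped at iteration 4

Answer: 4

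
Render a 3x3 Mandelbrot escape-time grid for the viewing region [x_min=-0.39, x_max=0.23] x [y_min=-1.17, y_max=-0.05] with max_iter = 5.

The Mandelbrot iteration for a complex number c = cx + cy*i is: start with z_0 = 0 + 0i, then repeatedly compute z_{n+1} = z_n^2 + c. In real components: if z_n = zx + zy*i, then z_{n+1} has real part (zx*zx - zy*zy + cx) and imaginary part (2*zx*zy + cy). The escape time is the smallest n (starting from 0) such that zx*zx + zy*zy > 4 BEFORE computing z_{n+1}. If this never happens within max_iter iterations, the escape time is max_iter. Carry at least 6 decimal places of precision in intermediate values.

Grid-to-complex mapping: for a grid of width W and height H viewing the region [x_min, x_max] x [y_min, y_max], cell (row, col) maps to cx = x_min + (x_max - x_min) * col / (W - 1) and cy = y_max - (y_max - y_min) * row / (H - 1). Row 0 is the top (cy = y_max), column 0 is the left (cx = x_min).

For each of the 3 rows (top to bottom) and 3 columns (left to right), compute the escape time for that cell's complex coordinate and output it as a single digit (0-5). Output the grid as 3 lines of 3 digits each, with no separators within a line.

(row=0, col=0): c = -0.3900 + -0.0500i → escape time 5
(row=0, col=1): c = -0.0800 + -0.0500i → escape time 5
(row=0, col=2): c = 0.2300 + -0.0500i → escape time 5
(row=1, col=0): c = -0.3900 + -0.6100i → escape time 5
(row=1, col=1): c = -0.0800 + -0.6100i → escape time 5
(row=1, col=2): c = 0.2300 + -0.6100i → escape time 5
(row=2, col=0): c = -0.3900 + -1.1700i → escape time 3
(row=2, col=1): c = -0.0800 + -1.1700i → escape time 4
(row=2, col=2): c = 0.2300 + -1.1700i → escape time 2

Answer: 555
555
342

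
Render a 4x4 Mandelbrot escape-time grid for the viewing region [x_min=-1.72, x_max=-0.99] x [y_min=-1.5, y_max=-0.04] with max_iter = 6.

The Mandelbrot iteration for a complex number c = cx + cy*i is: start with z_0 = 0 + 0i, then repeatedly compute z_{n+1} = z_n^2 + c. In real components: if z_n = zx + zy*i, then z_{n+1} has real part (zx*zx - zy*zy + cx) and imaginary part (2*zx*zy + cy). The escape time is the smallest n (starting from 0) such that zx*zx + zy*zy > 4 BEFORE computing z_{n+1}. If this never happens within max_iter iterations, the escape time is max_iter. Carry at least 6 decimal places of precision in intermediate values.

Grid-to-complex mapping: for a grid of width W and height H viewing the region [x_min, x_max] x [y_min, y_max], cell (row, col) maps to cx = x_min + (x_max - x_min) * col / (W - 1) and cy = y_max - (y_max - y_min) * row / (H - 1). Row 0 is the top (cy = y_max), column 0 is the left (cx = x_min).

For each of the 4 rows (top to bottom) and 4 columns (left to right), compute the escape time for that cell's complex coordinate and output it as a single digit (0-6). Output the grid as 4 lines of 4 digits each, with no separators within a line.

(row=0, col=0): c = -1.7200 + -0.0400i → escape time 6
(row=0, col=1): c = -1.4767 + -0.0400i → escape time 6
(row=0, col=2): c = -1.2333 + -0.0400i → escape time 6
(row=0, col=3): c = -0.9900 + -0.0400i → escape time 6
(row=1, col=0): c = -1.7200 + -0.5267i → escape time 3
(row=1, col=1): c = -1.4767 + -0.5267i → escape time 3
(row=1, col=2): c = -1.2333 + -0.5267i → escape time 4
(row=1, col=3): c = -0.9900 + -0.5267i → escape time 5
(row=2, col=0): c = -1.7200 + -1.0133i → escape time 2
(row=2, col=1): c = -1.4767 + -1.0133i → escape time 2
(row=2, col=2): c = -1.2333 + -1.0133i → escape time 3
(row=2, col=3): c = -0.9900 + -1.0133i → escape time 3
(row=3, col=0): c = -1.7200 + -1.5000i → escape time 1
(row=3, col=1): c = -1.4767 + -1.5000i → escape time 1
(row=3, col=2): c = -1.2333 + -1.5000i → escape time 2
(row=3, col=3): c = -0.9900 + -1.5000i → escape time 2

Answer: 6666
3345
2233
1122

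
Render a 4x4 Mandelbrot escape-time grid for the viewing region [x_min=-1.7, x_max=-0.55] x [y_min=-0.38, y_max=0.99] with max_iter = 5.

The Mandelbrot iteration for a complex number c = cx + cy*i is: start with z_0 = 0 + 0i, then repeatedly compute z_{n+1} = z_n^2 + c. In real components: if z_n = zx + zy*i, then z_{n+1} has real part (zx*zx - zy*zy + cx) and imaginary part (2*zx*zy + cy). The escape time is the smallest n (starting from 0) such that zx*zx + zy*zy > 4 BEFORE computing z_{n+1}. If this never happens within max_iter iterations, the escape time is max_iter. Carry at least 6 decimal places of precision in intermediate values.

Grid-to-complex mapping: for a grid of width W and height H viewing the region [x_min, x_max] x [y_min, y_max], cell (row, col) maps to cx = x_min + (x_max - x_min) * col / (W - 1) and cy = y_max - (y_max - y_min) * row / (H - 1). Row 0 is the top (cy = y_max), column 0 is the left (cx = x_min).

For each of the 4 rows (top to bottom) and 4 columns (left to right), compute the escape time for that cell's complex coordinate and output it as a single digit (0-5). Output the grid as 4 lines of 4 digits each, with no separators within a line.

Answer: 2334
3355
5555
3555

Derivation:
(row=0, col=0): c = -1.7000 + 0.9900i → escape time 2
(row=0, col=1): c = -1.3167 + 0.9900i → escape time 3
(row=0, col=2): c = -0.9333 + 0.9900i → escape time 3
(row=0, col=3): c = -0.5500 + 0.9900i → escape time 4
(row=1, col=0): c = -1.7000 + 0.5333i → escape time 3
(row=1, col=1): c = -1.3167 + 0.5333i → escape time 3
(row=1, col=2): c = -0.9333 + 0.5333i → escape time 5
(row=1, col=3): c = -0.5500 + 0.5333i → escape time 5
(row=2, col=0): c = -1.7000 + 0.0767i → escape time 5
(row=2, col=1): c = -1.3167 + 0.0767i → escape time 5
(row=2, col=2): c = -0.9333 + 0.0767i → escape time 5
(row=2, col=3): c = -0.5500 + 0.0767i → escape time 5
(row=3, col=0): c = -1.7000 + -0.3800i → escape time 3
(row=3, col=1): c = -1.3167 + -0.3800i → escape time 5
(row=3, col=2): c = -0.9333 + -0.3800i → escape time 5
(row=3, col=3): c = -0.5500 + -0.3800i → escape time 5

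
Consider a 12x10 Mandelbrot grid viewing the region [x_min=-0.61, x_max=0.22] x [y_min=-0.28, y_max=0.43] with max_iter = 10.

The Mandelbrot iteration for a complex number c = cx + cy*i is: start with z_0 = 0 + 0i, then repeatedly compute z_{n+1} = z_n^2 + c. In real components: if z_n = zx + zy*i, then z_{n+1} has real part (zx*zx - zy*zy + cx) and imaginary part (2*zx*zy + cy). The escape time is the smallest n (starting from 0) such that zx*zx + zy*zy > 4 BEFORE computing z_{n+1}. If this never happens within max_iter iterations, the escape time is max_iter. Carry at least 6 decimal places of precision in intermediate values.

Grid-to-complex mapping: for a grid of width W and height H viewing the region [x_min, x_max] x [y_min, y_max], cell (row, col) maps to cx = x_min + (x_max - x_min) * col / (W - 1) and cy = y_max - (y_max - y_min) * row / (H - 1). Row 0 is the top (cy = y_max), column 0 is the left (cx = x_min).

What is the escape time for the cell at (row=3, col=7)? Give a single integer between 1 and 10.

z_0 = 0 + 0i, c = -0.0818 + 0.1933i
Iter 1: z = -0.0818 + 0.1933i, |z|^2 = 0.0441
Iter 2: z = -0.1125 + 0.1617i, |z|^2 = 0.0388
Iter 3: z = -0.0953 + 0.1570i, |z|^2 = 0.0337
Iter 4: z = -0.0974 + 0.1634i, |z|^2 = 0.0362
Iter 5: z = -0.0990 + 0.1615i, |z|^2 = 0.0359
Iter 6: z = -0.0981 + 0.1613i, |z|^2 = 0.0357
Iter 7: z = -0.0982 + 0.1617i, |z|^2 = 0.0358
Iter 8: z = -0.0983 + 0.1616i, |z|^2 = 0.0358
Iter 9: z = -0.0983 + 0.1616i, |z|^2 = 0.0358

Answer: 10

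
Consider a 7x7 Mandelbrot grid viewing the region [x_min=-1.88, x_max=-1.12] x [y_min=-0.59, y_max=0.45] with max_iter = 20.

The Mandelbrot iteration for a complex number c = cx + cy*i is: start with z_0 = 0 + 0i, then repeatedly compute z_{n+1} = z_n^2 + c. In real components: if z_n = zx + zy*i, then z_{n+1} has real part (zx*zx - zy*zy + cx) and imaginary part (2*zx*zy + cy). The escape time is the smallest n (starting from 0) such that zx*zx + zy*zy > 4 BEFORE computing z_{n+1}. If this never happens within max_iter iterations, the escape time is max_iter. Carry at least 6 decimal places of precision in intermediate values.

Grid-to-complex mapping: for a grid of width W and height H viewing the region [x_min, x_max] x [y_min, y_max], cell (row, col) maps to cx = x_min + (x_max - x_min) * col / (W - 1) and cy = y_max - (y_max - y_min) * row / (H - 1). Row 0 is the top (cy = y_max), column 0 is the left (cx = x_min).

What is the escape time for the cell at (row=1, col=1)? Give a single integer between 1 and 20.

z_0 = 0 + 0i, c = -1.7533 + 0.2767i
Iter 1: z = -1.7533 + 0.2767i, |z|^2 = 3.1507
Iter 2: z = 1.2443 + -0.6935i, |z|^2 = 2.0292
Iter 3: z = -0.6860 + -1.4492i, |z|^2 = 2.5708
Iter 4: z = -3.3829 + 2.2650i, |z|^2 = 16.5744
Escaped at iteration 4

Answer: 4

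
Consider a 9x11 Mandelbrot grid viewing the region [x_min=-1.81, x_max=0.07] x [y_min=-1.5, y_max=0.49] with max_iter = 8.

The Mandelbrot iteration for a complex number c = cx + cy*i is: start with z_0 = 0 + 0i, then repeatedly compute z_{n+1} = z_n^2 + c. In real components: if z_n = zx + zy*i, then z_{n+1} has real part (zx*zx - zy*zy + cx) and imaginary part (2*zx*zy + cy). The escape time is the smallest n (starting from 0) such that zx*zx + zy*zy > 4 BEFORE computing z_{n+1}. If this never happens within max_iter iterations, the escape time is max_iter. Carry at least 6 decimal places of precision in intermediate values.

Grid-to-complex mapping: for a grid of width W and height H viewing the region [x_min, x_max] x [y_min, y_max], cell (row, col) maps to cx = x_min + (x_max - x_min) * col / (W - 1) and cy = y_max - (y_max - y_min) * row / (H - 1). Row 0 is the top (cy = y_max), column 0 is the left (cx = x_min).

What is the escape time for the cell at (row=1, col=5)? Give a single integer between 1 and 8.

Answer: 8

Derivation:
z_0 = 0 + 0i, c = -0.6350 + 0.2910i
Iter 1: z = -0.6350 + 0.2910i, |z|^2 = 0.4879
Iter 2: z = -0.3165 + -0.0786i, |z|^2 = 0.1063
Iter 3: z = -0.5410 + 0.3407i, |z|^2 = 0.4088
Iter 4: z = -0.4584 + -0.0777i, |z|^2 = 0.2162
Iter 5: z = -0.4309 + 0.3622i, |z|^2 = 0.3169
Iter 6: z = -0.5805 + -0.0212i, |z|^2 = 0.3374
Iter 7: z = -0.2985 + 0.3156i, |z|^2 = 0.1887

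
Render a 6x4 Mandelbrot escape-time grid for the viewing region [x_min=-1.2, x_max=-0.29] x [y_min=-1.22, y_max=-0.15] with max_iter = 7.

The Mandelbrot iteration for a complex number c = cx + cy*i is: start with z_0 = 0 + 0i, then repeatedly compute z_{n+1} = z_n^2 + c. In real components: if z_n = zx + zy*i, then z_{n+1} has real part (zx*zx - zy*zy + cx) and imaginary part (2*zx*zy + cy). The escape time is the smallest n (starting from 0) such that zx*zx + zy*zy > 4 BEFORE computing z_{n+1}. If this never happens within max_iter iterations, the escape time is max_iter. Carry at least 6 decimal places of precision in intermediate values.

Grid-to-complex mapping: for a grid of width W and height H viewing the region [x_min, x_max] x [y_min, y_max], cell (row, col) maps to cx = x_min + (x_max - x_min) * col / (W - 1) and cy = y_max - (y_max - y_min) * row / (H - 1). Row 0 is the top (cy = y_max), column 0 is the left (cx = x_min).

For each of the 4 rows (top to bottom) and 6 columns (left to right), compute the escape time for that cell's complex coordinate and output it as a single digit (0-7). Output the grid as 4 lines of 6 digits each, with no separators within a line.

Answer: 777777
556777
334457
233333

Derivation:
(row=0, col=0): c = -1.2000 + -0.1500i → escape time 7
(row=0, col=1): c = -1.0180 + -0.1500i → escape time 7
(row=0, col=2): c = -0.8360 + -0.1500i → escape time 7
(row=0, col=3): c = -0.6540 + -0.1500i → escape time 7
(row=0, col=4): c = -0.4720 + -0.1500i → escape time 7
(row=0, col=5): c = -0.2900 + -0.1500i → escape time 7
(row=1, col=0): c = -1.2000 + -0.5067i → escape time 5
(row=1, col=1): c = -1.0180 + -0.5067i → escape time 5
(row=1, col=2): c = -0.8360 + -0.5067i → escape time 6
(row=1, col=3): c = -0.6540 + -0.5067i → escape time 7
(row=1, col=4): c = -0.4720 + -0.5067i → escape time 7
(row=1, col=5): c = -0.2900 + -0.5067i → escape time 7
(row=2, col=0): c = -1.2000 + -0.8633i → escape time 3
(row=2, col=1): c = -1.0180 + -0.8633i → escape time 3
(row=2, col=2): c = -0.8360 + -0.8633i → escape time 4
(row=2, col=3): c = -0.6540 + -0.8633i → escape time 4
(row=2, col=4): c = -0.4720 + -0.8633i → escape time 5
(row=2, col=5): c = -0.2900 + -0.8633i → escape time 7
(row=3, col=0): c = -1.2000 + -1.2200i → escape time 2
(row=3, col=1): c = -1.0180 + -1.2200i → escape time 3
(row=3, col=2): c = -0.8360 + -1.2200i → escape time 3
(row=3, col=3): c = -0.6540 + -1.2200i → escape time 3
(row=3, col=4): c = -0.4720 + -1.2200i → escape time 3
(row=3, col=5): c = -0.2900 + -1.2200i → escape time 3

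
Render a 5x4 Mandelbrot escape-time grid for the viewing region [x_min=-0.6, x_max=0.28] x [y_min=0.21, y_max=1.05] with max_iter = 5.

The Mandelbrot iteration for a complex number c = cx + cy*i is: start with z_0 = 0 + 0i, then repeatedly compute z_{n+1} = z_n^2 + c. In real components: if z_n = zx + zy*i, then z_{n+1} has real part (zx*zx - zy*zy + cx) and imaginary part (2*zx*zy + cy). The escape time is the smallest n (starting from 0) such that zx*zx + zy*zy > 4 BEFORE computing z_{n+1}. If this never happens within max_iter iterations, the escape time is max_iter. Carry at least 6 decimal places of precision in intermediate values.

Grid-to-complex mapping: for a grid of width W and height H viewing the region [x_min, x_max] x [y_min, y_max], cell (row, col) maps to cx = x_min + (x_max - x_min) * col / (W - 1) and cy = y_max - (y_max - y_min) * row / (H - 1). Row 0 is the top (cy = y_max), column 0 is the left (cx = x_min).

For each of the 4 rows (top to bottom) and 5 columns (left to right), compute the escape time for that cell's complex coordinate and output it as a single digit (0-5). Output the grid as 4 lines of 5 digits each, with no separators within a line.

(row=0, col=0): c = -0.6000 + 1.0500i → escape time 4
(row=0, col=1): c = -0.3800 + 1.0500i → escape time 4
(row=0, col=2): c = -0.1600 + 1.0500i → escape time 5
(row=0, col=3): c = 0.0600 + 1.0500i → escape time 4
(row=0, col=4): c = 0.2800 + 1.0500i → escape time 3
(row=1, col=0): c = -0.6000 + 0.7700i → escape time 5
(row=1, col=1): c = -0.3800 + 0.7700i → escape time 5
(row=1, col=2): c = -0.1600 + 0.7700i → escape time 5
(row=1, col=3): c = 0.0600 + 0.7700i → escape time 5
(row=1, col=4): c = 0.2800 + 0.7700i → escape time 5
(row=2, col=0): c = -0.6000 + 0.4900i → escape time 5
(row=2, col=1): c = -0.3800 + 0.4900i → escape time 5
(row=2, col=2): c = -0.1600 + 0.4900i → escape time 5
(row=2, col=3): c = 0.0600 + 0.4900i → escape time 5
(row=2, col=4): c = 0.2800 + 0.4900i → escape time 5
(row=3, col=0): c = -0.6000 + 0.2100i → escape time 5
(row=3, col=1): c = -0.3800 + 0.2100i → escape time 5
(row=3, col=2): c = -0.1600 + 0.2100i → escape time 5
(row=3, col=3): c = 0.0600 + 0.2100i → escape time 5
(row=3, col=4): c = 0.2800 + 0.2100i → escape time 5

Answer: 44543
55555
55555
55555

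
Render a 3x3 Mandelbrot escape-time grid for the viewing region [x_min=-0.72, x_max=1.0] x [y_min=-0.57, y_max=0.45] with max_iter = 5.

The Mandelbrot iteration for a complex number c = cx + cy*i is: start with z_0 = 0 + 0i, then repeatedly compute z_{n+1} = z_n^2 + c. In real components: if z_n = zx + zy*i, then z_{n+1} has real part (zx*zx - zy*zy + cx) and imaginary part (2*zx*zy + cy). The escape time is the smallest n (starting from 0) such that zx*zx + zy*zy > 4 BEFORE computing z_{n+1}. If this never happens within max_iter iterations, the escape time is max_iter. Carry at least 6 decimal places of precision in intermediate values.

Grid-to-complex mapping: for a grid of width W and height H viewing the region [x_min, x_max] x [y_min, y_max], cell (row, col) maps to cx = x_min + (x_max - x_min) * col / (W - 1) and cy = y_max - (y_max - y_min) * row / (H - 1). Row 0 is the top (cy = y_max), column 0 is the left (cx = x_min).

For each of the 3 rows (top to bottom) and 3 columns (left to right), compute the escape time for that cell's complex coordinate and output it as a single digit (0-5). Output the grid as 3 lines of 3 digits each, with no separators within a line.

Answer: 552
552
552

Derivation:
(row=0, col=0): c = -0.7200 + 0.4500i → escape time 5
(row=0, col=1): c = 0.1400 + 0.4500i → escape time 5
(row=0, col=2): c = 1.0000 + 0.4500i → escape time 2
(row=1, col=0): c = -0.7200 + -0.0600i → escape time 5
(row=1, col=1): c = 0.1400 + -0.0600i → escape time 5
(row=1, col=2): c = 1.0000 + -0.0600i → escape time 2
(row=2, col=0): c = -0.7200 + -0.5700i → escape time 5
(row=2, col=1): c = 0.1400 + -0.5700i → escape time 5
(row=2, col=2): c = 1.0000 + -0.5700i → escape time 2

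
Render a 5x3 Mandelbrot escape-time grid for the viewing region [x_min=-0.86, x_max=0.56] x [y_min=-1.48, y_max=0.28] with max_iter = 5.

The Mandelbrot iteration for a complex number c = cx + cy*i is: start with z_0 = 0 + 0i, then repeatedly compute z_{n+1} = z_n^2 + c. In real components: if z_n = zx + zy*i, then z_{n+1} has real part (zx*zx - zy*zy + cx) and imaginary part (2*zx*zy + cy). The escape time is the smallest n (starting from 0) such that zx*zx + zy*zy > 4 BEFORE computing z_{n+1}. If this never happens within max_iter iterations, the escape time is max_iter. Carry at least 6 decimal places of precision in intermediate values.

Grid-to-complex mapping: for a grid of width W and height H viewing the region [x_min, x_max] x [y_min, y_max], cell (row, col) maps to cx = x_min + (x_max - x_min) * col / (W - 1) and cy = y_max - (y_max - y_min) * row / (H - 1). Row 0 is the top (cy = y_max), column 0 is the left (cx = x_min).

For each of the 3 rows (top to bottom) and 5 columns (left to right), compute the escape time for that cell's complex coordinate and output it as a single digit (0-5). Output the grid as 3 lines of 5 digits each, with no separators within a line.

Answer: 55554
55553
22222

Derivation:
(row=0, col=0): c = -0.8600 + 0.2800i → escape time 5
(row=0, col=1): c = -0.5050 + 0.2800i → escape time 5
(row=0, col=2): c = -0.1500 + 0.2800i → escape time 5
(row=0, col=3): c = 0.2050 + 0.2800i → escape time 5
(row=0, col=4): c = 0.5600 + 0.2800i → escape time 4
(row=1, col=0): c = -0.8600 + -0.6000i → escape time 5
(row=1, col=1): c = -0.5050 + -0.6000i → escape time 5
(row=1, col=2): c = -0.1500 + -0.6000i → escape time 5
(row=1, col=3): c = 0.2050 + -0.6000i → escape time 5
(row=1, col=4): c = 0.5600 + -0.6000i → escape time 3
(row=2, col=0): c = -0.8600 + -1.4800i → escape time 2
(row=2, col=1): c = -0.5050 + -1.4800i → escape time 2
(row=2, col=2): c = -0.1500 + -1.4800i → escape time 2
(row=2, col=3): c = 0.2050 + -1.4800i → escape time 2
(row=2, col=4): c = 0.5600 + -1.4800i → escape time 2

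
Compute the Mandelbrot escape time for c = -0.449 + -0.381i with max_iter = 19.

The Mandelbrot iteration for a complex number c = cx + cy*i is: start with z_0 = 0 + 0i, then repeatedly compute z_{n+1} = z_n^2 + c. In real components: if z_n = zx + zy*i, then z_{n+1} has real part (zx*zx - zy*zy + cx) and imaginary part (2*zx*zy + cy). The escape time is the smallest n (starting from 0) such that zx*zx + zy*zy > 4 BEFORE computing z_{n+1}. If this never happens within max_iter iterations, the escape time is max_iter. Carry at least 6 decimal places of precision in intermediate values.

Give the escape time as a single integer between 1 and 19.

z_0 = 0 + 0i, c = -0.4490 + -0.3810i
Iter 1: z = -0.4490 + -0.3810i, |z|^2 = 0.3468
Iter 2: z = -0.3926 + -0.0389i, |z|^2 = 0.1556
Iter 3: z = -0.2964 + -0.3505i, |z|^2 = 0.2107
Iter 4: z = -0.4840 + -0.1732i, |z|^2 = 0.2642
Iter 5: z = -0.2448 + -0.2133i, |z|^2 = 0.1054
Iter 6: z = -0.4346 + -0.2766i, |z|^2 = 0.2654
Iter 7: z = -0.3366 + -0.1406i, |z|^2 = 0.1331
Iter 8: z = -0.3555 + -0.2863i, |z|^2 = 0.2083
Iter 9: z = -0.4046 + -0.1774i, |z|^2 = 0.1952
Iter 10: z = -0.3168 + -0.2374i, |z|^2 = 0.1567
Iter 11: z = -0.4050 + -0.2306i, |z|^2 = 0.2172
Iter 12: z = -0.3381 + -0.1942i, |z|^2 = 0.1520
Iter 13: z = -0.3724 + -0.2497i, |z|^2 = 0.2010
Iter 14: z = -0.3727 + -0.1951i, |z|^2 = 0.1769
Iter 15: z = -0.3482 + -0.2356i, |z|^2 = 0.1767
Iter 16: z = -0.3833 + -0.2169i, |z|^2 = 0.1940
Iter 17: z = -0.3491 + -0.2147i, |z|^2 = 0.1680
Iter 18: z = -0.3732 + -0.2311i, |z|^2 = 0.1927

Answer: 19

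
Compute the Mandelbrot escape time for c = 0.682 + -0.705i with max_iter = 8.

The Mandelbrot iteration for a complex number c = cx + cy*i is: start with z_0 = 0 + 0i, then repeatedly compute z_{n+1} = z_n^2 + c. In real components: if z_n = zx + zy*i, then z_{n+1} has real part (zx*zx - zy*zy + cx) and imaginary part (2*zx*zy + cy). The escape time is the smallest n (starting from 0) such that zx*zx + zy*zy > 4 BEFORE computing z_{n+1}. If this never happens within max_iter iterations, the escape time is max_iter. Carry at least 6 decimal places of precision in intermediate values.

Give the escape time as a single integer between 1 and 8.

Answer: 3

Derivation:
z_0 = 0 + 0i, c = 0.6820 + -0.7050i
Iter 1: z = 0.6820 + -0.7050i, |z|^2 = 0.9621
Iter 2: z = 0.6501 + -1.6666i, |z|^2 = 3.2003
Iter 3: z = -1.6730 + -2.8719i, |z|^2 = 11.0469
Escaped at iteration 3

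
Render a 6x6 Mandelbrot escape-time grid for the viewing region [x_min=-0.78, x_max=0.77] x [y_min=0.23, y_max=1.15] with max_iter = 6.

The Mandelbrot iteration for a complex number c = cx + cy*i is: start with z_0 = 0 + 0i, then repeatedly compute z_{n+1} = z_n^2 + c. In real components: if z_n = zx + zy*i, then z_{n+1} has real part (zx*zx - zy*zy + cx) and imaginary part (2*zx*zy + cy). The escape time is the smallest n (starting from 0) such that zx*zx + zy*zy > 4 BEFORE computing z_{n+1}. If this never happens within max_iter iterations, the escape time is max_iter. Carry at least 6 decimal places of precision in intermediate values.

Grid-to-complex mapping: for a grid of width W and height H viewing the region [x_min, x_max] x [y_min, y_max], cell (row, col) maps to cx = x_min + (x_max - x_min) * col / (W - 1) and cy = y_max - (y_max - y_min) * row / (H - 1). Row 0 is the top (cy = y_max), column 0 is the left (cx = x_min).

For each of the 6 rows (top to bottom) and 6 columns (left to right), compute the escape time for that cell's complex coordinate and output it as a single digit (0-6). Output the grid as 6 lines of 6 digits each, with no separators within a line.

Answer: 335322
346432
466632
566653
666663
666663

Derivation:
(row=0, col=0): c = -0.7800 + 1.1500i → escape time 3
(row=0, col=1): c = -0.4700 + 1.1500i → escape time 3
(row=0, col=2): c = -0.1600 + 1.1500i → escape time 5
(row=0, col=3): c = 0.1500 + 1.1500i → escape time 3
(row=0, col=4): c = 0.4600 + 1.1500i → escape time 2
(row=0, col=5): c = 0.7700 + 1.1500i → escape time 2
(row=1, col=0): c = -0.7800 + 0.9660i → escape time 3
(row=1, col=1): c = -0.4700 + 0.9660i → escape time 4
(row=1, col=2): c = -0.1600 + 0.9660i → escape time 6
(row=1, col=3): c = 0.1500 + 0.9660i → escape time 4
(row=1, col=4): c = 0.4600 + 0.9660i → escape time 3
(row=1, col=5): c = 0.7700 + 0.9660i → escape time 2
(row=2, col=0): c = -0.7800 + 0.7820i → escape time 4
(row=2, col=1): c = -0.4700 + 0.7820i → escape time 6
(row=2, col=2): c = -0.1600 + 0.7820i → escape time 6
(row=2, col=3): c = 0.1500 + 0.7820i → escape time 6
(row=2, col=4): c = 0.4600 + 0.7820i → escape time 3
(row=2, col=5): c = 0.7700 + 0.7820i → escape time 2
(row=3, col=0): c = -0.7800 + 0.5980i → escape time 5
(row=3, col=1): c = -0.4700 + 0.5980i → escape time 6
(row=3, col=2): c = -0.1600 + 0.5980i → escape time 6
(row=3, col=3): c = 0.1500 + 0.5980i → escape time 6
(row=3, col=4): c = 0.4600 + 0.5980i → escape time 5
(row=3, col=5): c = 0.7700 + 0.5980i → escape time 3
(row=4, col=0): c = -0.7800 + 0.4140i → escape time 6
(row=4, col=1): c = -0.4700 + 0.4140i → escape time 6
(row=4, col=2): c = -0.1600 + 0.4140i → escape time 6
(row=4, col=3): c = 0.1500 + 0.4140i → escape time 6
(row=4, col=4): c = 0.4600 + 0.4140i → escape time 6
(row=4, col=5): c = 0.7700 + 0.4140i → escape time 3
(row=5, col=0): c = -0.7800 + 0.2300i → escape time 6
(row=5, col=1): c = -0.4700 + 0.2300i → escape time 6
(row=5, col=2): c = -0.1600 + 0.2300i → escape time 6
(row=5, col=3): c = 0.1500 + 0.2300i → escape time 6
(row=5, col=4): c = 0.4600 + 0.2300i → escape time 6
(row=5, col=5): c = 0.7700 + 0.2300i → escape time 3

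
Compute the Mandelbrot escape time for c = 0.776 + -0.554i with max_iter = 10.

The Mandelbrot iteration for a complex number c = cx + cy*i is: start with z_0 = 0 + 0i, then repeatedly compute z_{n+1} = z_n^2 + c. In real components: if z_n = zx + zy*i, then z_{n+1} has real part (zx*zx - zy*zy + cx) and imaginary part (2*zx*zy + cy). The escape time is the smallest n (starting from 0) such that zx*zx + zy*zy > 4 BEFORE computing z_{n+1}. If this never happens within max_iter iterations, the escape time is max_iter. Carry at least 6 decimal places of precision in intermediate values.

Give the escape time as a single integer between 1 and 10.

Answer: 3

Derivation:
z_0 = 0 + 0i, c = 0.7760 + -0.5540i
Iter 1: z = 0.7760 + -0.5540i, |z|^2 = 0.9091
Iter 2: z = 1.0713 + -1.4138i, |z|^2 = 3.1465
Iter 3: z = -0.0753 + -3.5831i, |z|^2 = 12.8444
Escaped at iteration 3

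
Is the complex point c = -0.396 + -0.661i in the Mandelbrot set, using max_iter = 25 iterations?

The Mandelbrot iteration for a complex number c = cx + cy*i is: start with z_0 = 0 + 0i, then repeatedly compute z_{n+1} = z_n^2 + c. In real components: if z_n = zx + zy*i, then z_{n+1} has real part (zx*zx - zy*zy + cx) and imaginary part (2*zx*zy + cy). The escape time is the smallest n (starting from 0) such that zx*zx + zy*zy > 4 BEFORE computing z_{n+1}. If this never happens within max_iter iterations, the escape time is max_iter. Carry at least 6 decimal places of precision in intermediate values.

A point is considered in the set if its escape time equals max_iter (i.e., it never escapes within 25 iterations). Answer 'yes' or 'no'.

Answer: no

Derivation:
z_0 = 0 + 0i, c = -0.3960 + -0.6610i
Iter 1: z = -0.3960 + -0.6610i, |z|^2 = 0.5937
Iter 2: z = -0.6761 + -0.1375i, |z|^2 = 0.4760
Iter 3: z = 0.0422 + -0.4751i, |z|^2 = 0.2275
Iter 4: z = -0.6199 + -0.7011i, |z|^2 = 0.8759
Iter 5: z = -0.5032 + 0.2083i, |z|^2 = 0.2966
Iter 6: z = -0.1861 + -0.8706i, |z|^2 = 0.7926
Iter 7: z = -1.1194 + -0.3369i, |z|^2 = 1.3665
Iter 8: z = 0.7434 + 0.0933i, |z|^2 = 0.5614
Iter 9: z = 0.1480 + -0.5223i, |z|^2 = 0.2947
Iter 10: z = -0.6469 + -0.8156i, |z|^2 = 1.0837
Iter 11: z = -0.6427 + 0.3943i, |z|^2 = 0.5685
Iter 12: z = -0.1384 + -1.1678i, |z|^2 = 1.3829
Iter 13: z = -1.7406 + -0.3378i, |z|^2 = 3.1438
Iter 14: z = 2.5196 + 0.5150i, |z|^2 = 6.6135
Escaped at iteration 14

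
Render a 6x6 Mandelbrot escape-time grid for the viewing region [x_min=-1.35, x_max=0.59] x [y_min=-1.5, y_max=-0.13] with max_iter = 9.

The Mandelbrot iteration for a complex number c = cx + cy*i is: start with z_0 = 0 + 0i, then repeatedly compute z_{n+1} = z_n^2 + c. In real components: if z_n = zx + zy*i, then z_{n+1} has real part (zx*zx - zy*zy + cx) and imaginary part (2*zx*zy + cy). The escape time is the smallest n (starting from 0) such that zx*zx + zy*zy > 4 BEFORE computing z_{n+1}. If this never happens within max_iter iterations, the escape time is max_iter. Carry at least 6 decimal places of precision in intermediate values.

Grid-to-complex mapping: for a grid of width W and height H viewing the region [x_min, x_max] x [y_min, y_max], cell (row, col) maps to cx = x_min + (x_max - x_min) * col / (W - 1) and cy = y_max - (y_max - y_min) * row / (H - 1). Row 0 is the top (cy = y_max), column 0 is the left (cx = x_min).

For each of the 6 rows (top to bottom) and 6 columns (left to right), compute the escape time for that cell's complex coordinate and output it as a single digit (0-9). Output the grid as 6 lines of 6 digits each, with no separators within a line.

(row=0, col=0): c = -1.3500 + -0.1300i → escape time 9
(row=0, col=1): c = -0.9620 + -0.1300i → escape time 9
(row=0, col=2): c = -0.5740 + -0.1300i → escape time 9
(row=0, col=3): c = -0.1860 + -0.1300i → escape time 9
(row=0, col=4): c = 0.2020 + -0.1300i → escape time 9
(row=0, col=5): c = 0.5900 + -0.1300i → escape time 4
(row=1, col=0): c = -1.3500 + -0.4040i → escape time 5
(row=1, col=1): c = -0.9620 + -0.4040i → escape time 7
(row=1, col=2): c = -0.5740 + -0.4040i → escape time 9
(row=1, col=3): c = -0.1860 + -0.4040i → escape time 9
(row=1, col=4): c = 0.2020 + -0.4040i → escape time 9
(row=1, col=5): c = 0.5900 + -0.4040i → escape time 4
(row=2, col=0): c = -1.3500 + -0.6780i → escape time 3
(row=2, col=1): c = -0.9620 + -0.6780i → escape time 4
(row=2, col=2): c = -0.5740 + -0.6780i → escape time 9
(row=2, col=3): c = -0.1860 + -0.6780i → escape time 9
(row=2, col=4): c = 0.2020 + -0.6780i → escape time 7
(row=2, col=5): c = 0.5900 + -0.6780i → escape time 3
(row=3, col=0): c = -1.3500 + -0.9520i → escape time 3
(row=3, col=1): c = -0.9620 + -0.9520i → escape time 3
(row=3, col=2): c = -0.5740 + -0.9520i → escape time 4
(row=3, col=3): c = -0.1860 + -0.9520i → escape time 8
(row=3, col=4): c = 0.2020 + -0.9520i → escape time 4
(row=3, col=5): c = 0.5900 + -0.9520i → escape time 2
(row=4, col=0): c = -1.3500 + -1.2260i → escape time 2
(row=4, col=1): c = -0.9620 + -1.2260i → escape time 3
(row=4, col=2): c = -0.5740 + -1.2260i → escape time 3
(row=4, col=3): c = -0.1860 + -1.2260i → escape time 3
(row=4, col=4): c = 0.2020 + -1.2260i → escape time 2
(row=4, col=5): c = 0.5900 + -1.2260i → escape time 2
(row=5, col=0): c = -1.3500 + -1.5000i → escape time 1
(row=5, col=1): c = -0.9620 + -1.5000i → escape time 2
(row=5, col=2): c = -0.5740 + -1.5000i → escape time 2
(row=5, col=3): c = -0.1860 + -1.5000i → escape time 2
(row=5, col=4): c = 0.2020 + -1.5000i → escape time 2
(row=5, col=5): c = 0.5900 + -1.5000i → escape time 2

Answer: 999994
579994
349973
334842
233322
122222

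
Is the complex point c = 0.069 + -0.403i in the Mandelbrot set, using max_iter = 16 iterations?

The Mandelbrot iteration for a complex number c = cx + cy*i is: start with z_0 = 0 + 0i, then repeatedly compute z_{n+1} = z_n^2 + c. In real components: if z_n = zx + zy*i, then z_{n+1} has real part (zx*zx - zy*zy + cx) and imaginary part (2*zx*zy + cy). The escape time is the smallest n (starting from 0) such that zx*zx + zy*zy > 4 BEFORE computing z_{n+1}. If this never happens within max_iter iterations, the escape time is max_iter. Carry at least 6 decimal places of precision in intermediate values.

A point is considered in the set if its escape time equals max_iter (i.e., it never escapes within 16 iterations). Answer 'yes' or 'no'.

z_0 = 0 + 0i, c = 0.0690 + -0.4030i
Iter 1: z = 0.0690 + -0.4030i, |z|^2 = 0.1672
Iter 2: z = -0.0886 + -0.4586i, |z|^2 = 0.2182
Iter 3: z = -0.1335 + -0.3217i, |z|^2 = 0.1213
Iter 4: z = -0.0167 + -0.3171i, |z|^2 = 0.1008
Iter 5: z = -0.0313 + -0.3924i, |z|^2 = 0.1550
Iter 6: z = -0.0840 + -0.3784i, |z|^2 = 0.1503
Iter 7: z = -0.0672 + -0.3394i, |z|^2 = 0.1197
Iter 8: z = -0.0417 + -0.3574i, |z|^2 = 0.1295
Iter 9: z = -0.0570 + -0.3732i, |z|^2 = 0.1425
Iter 10: z = -0.0670 + -0.3605i, |z|^2 = 0.1344
Iter 11: z = -0.0564 + -0.3547i, |z|^2 = 0.1290
Iter 12: z = -0.0536 + -0.3630i, |z|^2 = 0.1346
Iter 13: z = -0.0599 + -0.3641i, |z|^2 = 0.1361
Iter 14: z = -0.0600 + -0.3594i, |z|^2 = 0.1328
Iter 15: z = -0.0566 + -0.3599i, |z|^2 = 0.1327
Did not escape in 16 iterations → in set

Answer: yes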